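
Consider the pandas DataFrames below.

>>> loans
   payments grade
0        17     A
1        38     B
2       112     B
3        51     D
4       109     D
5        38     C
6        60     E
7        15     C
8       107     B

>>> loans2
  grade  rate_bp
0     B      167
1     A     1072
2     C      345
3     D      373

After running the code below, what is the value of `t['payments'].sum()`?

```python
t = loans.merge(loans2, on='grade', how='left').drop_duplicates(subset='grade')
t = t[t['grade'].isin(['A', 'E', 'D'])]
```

merge on 'grade' (how='left') → 9 rows:
   payments grade  rate_bp
0        17     A   1072.0
1        38     B    167.0
2       112     B    167.0
3        51     D    373.0
4       109     D    373.0
5        38     C    345.0
6        60     E      NaN
7        15     C    345.0
8       107     B    167.0
drop duplicate grade (keep=first):
   payments grade  rate_bp
0        17     A   1072.0
1        38     B    167.0
3        51     D    373.0
5        38     C    345.0
6        60     E      NaN
filter rows where grade in ['A', 'E', 'D']:
   payments grade  rate_bp
0        17     A   1072.0
3        51     D    373.0
6        60     E      NaN

128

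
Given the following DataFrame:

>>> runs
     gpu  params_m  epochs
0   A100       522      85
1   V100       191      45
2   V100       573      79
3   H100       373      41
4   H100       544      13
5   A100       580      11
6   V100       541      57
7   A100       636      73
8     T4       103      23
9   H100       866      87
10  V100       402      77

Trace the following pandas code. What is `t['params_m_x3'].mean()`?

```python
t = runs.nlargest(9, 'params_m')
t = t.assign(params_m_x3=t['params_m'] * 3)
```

1679.0

take 9 rows with largest params_m:
     gpu  params_m  epochs
9   H100       866      87
7   A100       636      73
5   A100       580      11
2   V100       573      79
4   H100       544      13
6   V100       541      57
0   A100       522      85
10  V100       402      77
3   H100       373      41
add column params_m_x3 = t['params_m'] * 3:
     gpu  params_m  epochs  params_m_x3
9   H100       866      87         2598
7   A100       636      73         1908
5   A100       580      11         1740
2   V100       573      79         1719
4   H100       544      13         1632
6   V100       541      57         1623
0   A100       522      85         1566
10  V100       402      77         1206
3   H100       373      41         1119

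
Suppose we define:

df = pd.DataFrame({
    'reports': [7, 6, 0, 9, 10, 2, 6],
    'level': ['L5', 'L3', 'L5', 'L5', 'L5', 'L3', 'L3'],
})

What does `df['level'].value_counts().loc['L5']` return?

4

value_counts of level:
level
L5    4
L3    3
Name: count, dtype: int64
The value at index 'L5' is 4.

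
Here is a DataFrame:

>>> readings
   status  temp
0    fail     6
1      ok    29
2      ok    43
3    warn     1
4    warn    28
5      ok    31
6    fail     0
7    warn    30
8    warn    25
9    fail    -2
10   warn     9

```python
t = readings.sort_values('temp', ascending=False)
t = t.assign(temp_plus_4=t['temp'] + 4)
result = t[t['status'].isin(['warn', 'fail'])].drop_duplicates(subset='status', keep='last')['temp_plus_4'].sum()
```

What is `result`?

sort by temp descending:
   status  temp
2      ok    43
5      ok    31
7    warn    30
1      ok    29
4    warn    28
8    warn    25
10   warn     9
0    fail     6
3    warn     1
6    fail     0
9    fail    -2
add column temp_plus_4 = t['temp'] + 4:
   status  temp  temp_plus_4
2      ok    43           47
5      ok    31           35
7    warn    30           34
1      ok    29           33
4    warn    28           32
8    warn    25           29
10   warn     9           13
0    fail     6           10
3    warn     1            5
6    fail     0            4
9    fail    -2            2
filter rows where status in ['warn', 'fail']:
   status  temp  temp_plus_4
7    warn    30           34
4    warn    28           32
8    warn    25           29
10   warn     9           13
0    fail     6           10
3    warn     1            5
6    fail     0            4
9    fail    -2            2
drop duplicate status (keep=last):
  status  temp  temp_plus_4
3   warn     1            5
9   fail    -2            2

7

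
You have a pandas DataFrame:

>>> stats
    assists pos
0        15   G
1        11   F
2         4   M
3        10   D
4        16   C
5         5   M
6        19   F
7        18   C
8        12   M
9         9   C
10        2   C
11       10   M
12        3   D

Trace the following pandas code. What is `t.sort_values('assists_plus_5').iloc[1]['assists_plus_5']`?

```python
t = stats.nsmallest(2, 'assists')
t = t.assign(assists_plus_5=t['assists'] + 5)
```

take 2 rows with smallest assists:
    assists pos
10        2   C
12        3   D
add column assists_plus_5 = t['assists'] + 5:
    assists pos  assists_plus_5
10        2   C               7
12        3   D               8
sort by assists_plus_5:
    assists pos  assists_plus_5
10        2   C               7
12        3   D               8
So iloc[1]['assists_plus_5'] = 8.

8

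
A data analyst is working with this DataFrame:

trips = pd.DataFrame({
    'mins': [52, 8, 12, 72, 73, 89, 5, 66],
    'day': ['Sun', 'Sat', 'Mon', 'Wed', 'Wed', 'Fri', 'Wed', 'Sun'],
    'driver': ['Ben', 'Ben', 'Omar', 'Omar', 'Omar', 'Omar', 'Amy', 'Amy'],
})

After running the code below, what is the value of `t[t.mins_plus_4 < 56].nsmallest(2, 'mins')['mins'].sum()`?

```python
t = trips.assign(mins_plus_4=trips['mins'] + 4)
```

add column mins_plus_4 = trips['mins'] + 4:
   mins  day driver  mins_plus_4
0    52  Sun    Ben           56
1     8  Sat    Ben           12
2    12  Mon   Omar           16
3    72  Wed   Omar           76
4    73  Wed   Omar           77
5    89  Fri   Omar           93
6     5  Wed    Amy            9
7    66  Sun    Amy           70
filter rows where mins_plus_4 < 56:
   mins  day driver  mins_plus_4
1     8  Sat    Ben           12
2    12  Mon   Omar           16
6     5  Wed    Amy            9
take 2 rows with smallest mins:
   mins  day driver  mins_plus_4
6     5  Wed    Amy            9
1     8  Sat    Ben           12
sum of column 'mins' → 13

13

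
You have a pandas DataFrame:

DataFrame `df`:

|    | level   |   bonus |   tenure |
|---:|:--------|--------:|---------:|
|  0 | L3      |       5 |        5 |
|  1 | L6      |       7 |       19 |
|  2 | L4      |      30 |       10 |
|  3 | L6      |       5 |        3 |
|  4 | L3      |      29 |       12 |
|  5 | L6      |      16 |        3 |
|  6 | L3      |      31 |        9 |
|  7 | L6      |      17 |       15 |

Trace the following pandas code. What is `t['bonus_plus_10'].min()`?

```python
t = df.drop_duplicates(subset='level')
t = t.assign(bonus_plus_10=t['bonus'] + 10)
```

drop duplicate level (keep=first):
  level  bonus  tenure
0    L3      5       5
1    L6      7      19
2    L4     30      10
add column bonus_plus_10 = t['bonus'] + 10:
  level  bonus  tenure  bonus_plus_10
0    L3      5       5             15
1    L6      7      19             17
2    L4     30      10             40
So min() = 15.

15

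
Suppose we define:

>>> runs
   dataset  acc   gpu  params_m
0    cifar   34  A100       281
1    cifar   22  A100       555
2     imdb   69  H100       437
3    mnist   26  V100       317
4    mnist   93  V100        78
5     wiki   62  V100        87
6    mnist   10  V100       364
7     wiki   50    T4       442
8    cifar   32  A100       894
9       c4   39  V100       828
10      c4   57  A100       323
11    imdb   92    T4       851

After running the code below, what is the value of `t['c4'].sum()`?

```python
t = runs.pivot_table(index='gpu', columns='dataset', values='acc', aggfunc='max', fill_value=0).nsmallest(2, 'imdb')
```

96

pivot: rows=gpu, cols=dataset, max(acc):
dataset  c4  cifar  imdb  mnist  wiki
gpu                                  
A100     57     34     0      0     0
H100      0      0    69      0     0
T4        0      0    92      0    50
V100     39      0     0     93    62
take 2 rows with smallest imdb:
dataset  c4  cifar  imdb  mnist  wiki
gpu                                  
A100     57     34     0      0     0
V100     39      0     0     93    62
So sum() = 96.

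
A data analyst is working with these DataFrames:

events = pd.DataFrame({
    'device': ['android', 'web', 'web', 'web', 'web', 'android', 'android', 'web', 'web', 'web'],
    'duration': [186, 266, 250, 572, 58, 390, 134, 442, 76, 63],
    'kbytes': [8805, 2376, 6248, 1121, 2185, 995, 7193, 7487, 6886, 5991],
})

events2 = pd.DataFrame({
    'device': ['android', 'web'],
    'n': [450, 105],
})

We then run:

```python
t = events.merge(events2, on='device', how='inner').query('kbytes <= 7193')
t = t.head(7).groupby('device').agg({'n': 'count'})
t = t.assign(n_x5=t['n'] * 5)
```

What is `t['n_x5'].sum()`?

merge on 'device' (how='inner') → 10 rows:
    device  duration  kbytes    n
0  android       186    8805  450
1      web       266    2376  105
2      web       250    6248  105
3      web       572    1121  105
4      web        58    2185  105
5  android       390     995  450
6  android       134    7193  450
7      web       442    7487  105
8      web        76    6886  105
9      web        63    5991  105
filter rows where kbytes <= 7193:
    device  duration  kbytes    n
1      web       266    2376  105
2      web       250    6248  105
3      web       572    1121  105
4      web        58    2185  105
5  android       390     995  450
6  android       134    7193  450
8      web        76    6886  105
9      web        63    5991  105
take first 7 rows:
    device  duration  kbytes    n
1      web       266    2376  105
2      web       250    6248  105
3      web       572    1121  105
4      web        58    2185  105
5  android       390     995  450
6  android       134    7193  450
8      web        76    6886  105
group by device, count of n:
         n
device    
android  2
web      5
add column n_x5 = t['n'] * 5:
         n  n_x5
device          
android  2    10
web      5    25
The sum of column 'n_x5' is 35.

35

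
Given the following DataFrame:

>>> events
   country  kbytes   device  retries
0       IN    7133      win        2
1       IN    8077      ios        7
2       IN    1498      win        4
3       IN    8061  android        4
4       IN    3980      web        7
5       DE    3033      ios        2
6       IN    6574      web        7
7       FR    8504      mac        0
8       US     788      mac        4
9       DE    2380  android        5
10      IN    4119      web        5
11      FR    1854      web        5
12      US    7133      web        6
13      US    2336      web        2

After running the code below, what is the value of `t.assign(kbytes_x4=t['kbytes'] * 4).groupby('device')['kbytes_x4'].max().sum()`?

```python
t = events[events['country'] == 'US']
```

31684

filter rows where country == 'US':
   country  kbytes device  retries
8       US     788    mac        4
12      US    7133    web        6
13      US    2336    web        2
add column kbytes_x4 = t['kbytes'] * 4:
   country  kbytes device  retries  kbytes_x4
8       US     788    mac        4       3152
12      US    7133    web        6      28532
13      US    2336    web        2       9344
group by device, max of kbytes_x4:
device
mac     3152
web    28532
Name: kbytes_x4, dtype: int64
Finally, sum of the resulting series = 31684.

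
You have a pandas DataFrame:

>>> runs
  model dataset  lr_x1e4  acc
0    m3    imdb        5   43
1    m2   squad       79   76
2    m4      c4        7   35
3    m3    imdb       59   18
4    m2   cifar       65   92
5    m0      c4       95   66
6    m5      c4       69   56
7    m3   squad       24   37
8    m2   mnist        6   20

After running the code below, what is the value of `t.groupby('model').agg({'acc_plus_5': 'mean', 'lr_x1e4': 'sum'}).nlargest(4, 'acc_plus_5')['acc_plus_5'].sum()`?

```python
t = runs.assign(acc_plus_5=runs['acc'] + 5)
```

239.666666667

add column acc_plus_5 = runs['acc'] + 5:
  model dataset  lr_x1e4  acc  acc_plus_5
0    m3    imdb        5   43          48
1    m2   squad       79   76          81
2    m4      c4        7   35          40
3    m3    imdb       59   18          23
4    m2   cifar       65   92          97
5    m0      c4       95   66          71
6    m5      c4       69   56          61
7    m3   squad       24   37          42
8    m2   mnist        6   20          25
group by model: mean(acc_plus_5), sum(lr_x1e4):
       acc_plus_5  lr_x1e4
model                     
m0      71.000000       95
m2      67.666667      150
m3      37.666667       88
m4      40.000000        7
m5      61.000000       69
take 4 rows with largest acc_plus_5:
       acc_plus_5  lr_x1e4
model                     
m0      71.000000       95
m2      67.666667      150
m5      61.000000       69
m4      40.000000        7
Reading off the sum of column 'acc_plus_5', we get 239.666666667.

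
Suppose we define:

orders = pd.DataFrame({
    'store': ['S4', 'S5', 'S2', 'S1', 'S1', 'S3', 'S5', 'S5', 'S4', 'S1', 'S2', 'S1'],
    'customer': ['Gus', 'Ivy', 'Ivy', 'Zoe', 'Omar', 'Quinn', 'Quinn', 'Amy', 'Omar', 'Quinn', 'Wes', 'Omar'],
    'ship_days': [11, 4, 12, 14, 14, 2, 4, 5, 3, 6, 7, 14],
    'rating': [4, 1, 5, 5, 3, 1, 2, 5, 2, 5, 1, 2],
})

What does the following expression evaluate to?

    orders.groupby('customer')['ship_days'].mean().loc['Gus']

group by customer, mean of ship_days:
customer
Amy       5.000000
Gus      11.000000
Ivy       8.000000
Omar     10.333333
Quinn     4.000000
Wes       7.000000
Zoe      14.000000
Name: ship_days, dtype: float64
Reading off the value at index 'Gus', we get 11.0.

11.0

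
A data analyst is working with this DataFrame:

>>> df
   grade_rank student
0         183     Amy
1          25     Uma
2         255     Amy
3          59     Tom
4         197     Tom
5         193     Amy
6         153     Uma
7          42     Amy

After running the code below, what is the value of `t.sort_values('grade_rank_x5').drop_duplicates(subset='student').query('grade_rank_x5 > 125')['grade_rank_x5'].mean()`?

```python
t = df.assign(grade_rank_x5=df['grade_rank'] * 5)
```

add column grade_rank_x5 = df['grade_rank'] * 5:
   grade_rank student  grade_rank_x5
0         183     Amy            915
1          25     Uma            125
2         255     Amy           1275
3          59     Tom            295
4         197     Tom            985
5         193     Amy            965
6         153     Uma            765
7          42     Amy            210
sort by grade_rank_x5:
   grade_rank student  grade_rank_x5
1          25     Uma            125
7          42     Amy            210
3          59     Tom            295
6         153     Uma            765
0         183     Amy            915
5         193     Amy            965
4         197     Tom            985
2         255     Amy           1275
drop duplicate student (keep=first):
   grade_rank student  grade_rank_x5
1          25     Uma            125
7          42     Amy            210
3          59     Tom            295
filter rows where grade_rank_x5 > 125:
   grade_rank student  grade_rank_x5
7          42     Amy            210
3          59     Tom            295
Then the mean of column 'grade_rank_x5': 252.5

252.5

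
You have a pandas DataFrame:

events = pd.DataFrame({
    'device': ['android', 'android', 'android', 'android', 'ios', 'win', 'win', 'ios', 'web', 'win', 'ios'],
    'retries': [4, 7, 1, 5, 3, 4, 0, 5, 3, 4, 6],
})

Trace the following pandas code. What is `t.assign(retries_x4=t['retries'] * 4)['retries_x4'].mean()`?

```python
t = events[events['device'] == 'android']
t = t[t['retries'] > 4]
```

filter rows where device == 'android':
    device  retries
0  android        4
1  android        7
2  android        1
3  android        5
filter rows where retries > 4:
    device  retries
1  android        7
3  android        5
add column retries_x4 = t['retries'] * 4:
    device  retries  retries_x4
1  android        7          28
3  android        5          20
Hence 24.0.

24.0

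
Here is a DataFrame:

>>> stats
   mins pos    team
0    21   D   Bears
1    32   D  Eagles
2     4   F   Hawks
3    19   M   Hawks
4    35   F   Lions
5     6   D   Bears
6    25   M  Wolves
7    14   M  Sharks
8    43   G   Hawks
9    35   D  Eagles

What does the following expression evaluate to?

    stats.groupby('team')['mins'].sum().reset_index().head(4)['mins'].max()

group by team, sum of mins:
team
Bears     27
Eagles    67
Hawks     66
Lions     35
Sharks    14
Wolves    25
Name: mins, dtype: int64
reset_index():
     team  mins
0   Bears    27
1  Eagles    67
2   Hawks    66
3   Lions    35
4  Sharks    14
5  Wolves    25
take first 4 rows:
     team  mins
0   Bears    27
1  Eagles    67
2   Hawks    66
3   Lions    35
Taking the max of column 'mins' gives 67.

67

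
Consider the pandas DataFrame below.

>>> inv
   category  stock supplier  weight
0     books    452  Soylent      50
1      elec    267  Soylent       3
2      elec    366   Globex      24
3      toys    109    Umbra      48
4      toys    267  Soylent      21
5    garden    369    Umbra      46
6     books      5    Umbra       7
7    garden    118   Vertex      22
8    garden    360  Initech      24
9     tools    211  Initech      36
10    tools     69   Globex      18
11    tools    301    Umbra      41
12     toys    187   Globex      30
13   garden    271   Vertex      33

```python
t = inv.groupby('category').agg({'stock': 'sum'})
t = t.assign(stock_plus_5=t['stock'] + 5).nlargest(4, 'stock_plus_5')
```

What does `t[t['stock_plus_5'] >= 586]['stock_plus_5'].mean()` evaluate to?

group by category, sum of stock:
          stock
category       
books       457
elec        633
garden     1118
tools       581
toys        563
add column stock_plus_5 = t['stock'] + 5:
          stock  stock_plus_5
category                     
books       457           462
elec        633           638
garden     1118          1123
tools       581           586
toys        563           568
take 4 rows with largest stock_plus_5:
          stock  stock_plus_5
category                     
garden     1118          1123
elec        633           638
tools       581           586
toys        563           568
filter rows where stock_plus_5 >= 586:
          stock  stock_plus_5
category                     
garden     1118          1123
elec        633           638
tools       581           586
The mean of column 'stock_plus_5' is 782.333333333.

782.333333333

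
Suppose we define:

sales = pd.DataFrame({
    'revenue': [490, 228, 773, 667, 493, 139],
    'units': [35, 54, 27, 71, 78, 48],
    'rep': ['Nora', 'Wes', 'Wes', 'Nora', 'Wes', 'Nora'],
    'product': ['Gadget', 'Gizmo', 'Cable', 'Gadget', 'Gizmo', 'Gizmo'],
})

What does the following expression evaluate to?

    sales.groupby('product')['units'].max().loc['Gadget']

71

group by product, max of units:
product
Cable     27
Gadget    71
Gizmo     78
Name: units, dtype: int64
value at index 'Gadget' → 71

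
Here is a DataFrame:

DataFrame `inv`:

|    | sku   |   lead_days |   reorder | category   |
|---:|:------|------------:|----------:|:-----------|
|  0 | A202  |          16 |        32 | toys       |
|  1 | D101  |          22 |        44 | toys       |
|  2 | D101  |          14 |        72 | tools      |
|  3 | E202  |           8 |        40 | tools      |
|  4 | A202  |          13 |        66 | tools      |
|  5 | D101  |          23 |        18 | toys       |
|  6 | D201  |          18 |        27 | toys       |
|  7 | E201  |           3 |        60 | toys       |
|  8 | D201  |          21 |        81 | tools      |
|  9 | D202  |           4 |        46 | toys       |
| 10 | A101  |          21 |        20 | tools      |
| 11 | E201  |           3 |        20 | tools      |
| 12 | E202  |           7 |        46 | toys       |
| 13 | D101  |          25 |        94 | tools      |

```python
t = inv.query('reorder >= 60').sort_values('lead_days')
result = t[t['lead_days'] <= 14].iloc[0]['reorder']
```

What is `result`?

filter rows where reorder >= 60:
     sku  lead_days  reorder category
2   D101         14       72    tools
4   A202         13       66    tools
7   E201          3       60     toys
8   D201         21       81    tools
13  D101         25       94    tools
sort by lead_days:
     sku  lead_days  reorder category
7   E201          3       60     toys
4   A202         13       66    tools
2   D101         14       72    tools
8   D201         21       81    tools
13  D101         25       94    tools
filter rows where lead_days <= 14:
    sku  lead_days  reorder category
7  E201          3       60     toys
4  A202         13       66    tools
2  D101         14       72    tools
Then the value at position 0, column 'reorder': 60

60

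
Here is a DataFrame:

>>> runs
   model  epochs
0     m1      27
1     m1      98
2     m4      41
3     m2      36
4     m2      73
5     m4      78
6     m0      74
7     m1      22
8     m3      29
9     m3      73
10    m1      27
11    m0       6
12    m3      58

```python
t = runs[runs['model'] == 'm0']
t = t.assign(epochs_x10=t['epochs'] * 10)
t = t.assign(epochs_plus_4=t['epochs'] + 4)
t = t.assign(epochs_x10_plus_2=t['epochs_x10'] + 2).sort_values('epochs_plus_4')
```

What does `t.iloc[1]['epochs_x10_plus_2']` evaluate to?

filter rows where model == 'm0':
   model  epochs
6     m0      74
11    m0       6
add column epochs_x10 = t['epochs'] * 10:
   model  epochs  epochs_x10
6     m0      74         740
11    m0       6          60
add column epochs_plus_4 = t['epochs'] + 4:
   model  epochs  epochs_x10  epochs_plus_4
6     m0      74         740             78
11    m0       6          60             10
add column epochs_x10_plus_2 = t['epochs_x10'] + 2:
   model  epochs  epochs_x10  epochs_plus_4  epochs_x10_plus_2
6     m0      74         740             78                742
11    m0       6          60             10                 62
sort by epochs_plus_4:
   model  epochs  epochs_x10  epochs_plus_4  epochs_x10_plus_2
11    m0       6          60             10                 62
6     m0      74         740             78                742
Hence 742.

742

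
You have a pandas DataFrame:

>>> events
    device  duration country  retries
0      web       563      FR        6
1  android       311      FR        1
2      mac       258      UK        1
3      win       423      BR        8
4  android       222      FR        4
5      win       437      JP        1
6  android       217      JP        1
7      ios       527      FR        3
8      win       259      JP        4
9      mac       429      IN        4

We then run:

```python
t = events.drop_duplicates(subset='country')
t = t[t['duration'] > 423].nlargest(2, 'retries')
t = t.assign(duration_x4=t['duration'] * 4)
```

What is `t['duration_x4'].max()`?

2252

drop duplicate country (keep=first):
  device  duration country  retries
0    web       563      FR        6
2    mac       258      UK        1
3    win       423      BR        8
5    win       437      JP        1
9    mac       429      IN        4
filter rows where duration > 423:
  device  duration country  retries
0    web       563      FR        6
5    win       437      JP        1
9    mac       429      IN        4
take 2 rows with largest retries:
  device  duration country  retries
0    web       563      FR        6
9    mac       429      IN        4
add column duration_x4 = t['duration'] * 4:
  device  duration country  retries  duration_x4
0    web       563      FR        6         2252
9    mac       429      IN        4         1716
So max() = 2252.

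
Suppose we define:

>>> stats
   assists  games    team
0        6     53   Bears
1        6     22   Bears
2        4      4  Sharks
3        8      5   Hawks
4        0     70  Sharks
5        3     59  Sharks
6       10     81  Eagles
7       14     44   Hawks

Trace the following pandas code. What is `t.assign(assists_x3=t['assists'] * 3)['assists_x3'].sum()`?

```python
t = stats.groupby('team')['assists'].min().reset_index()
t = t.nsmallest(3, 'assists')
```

42

group by team, min of assists:
team
Bears      6
Eagles    10
Hawks      8
Sharks     0
Name: assists, dtype: int64
reset_index():
     team  assists
0   Bears        6
1  Eagles       10
2   Hawks        8
3  Sharks        0
take 3 rows with smallest assists:
     team  assists
3  Sharks        0
0   Bears        6
2   Hawks        8
add column assists_x3 = t['assists'] * 3:
     team  assists  assists_x3
3  Sharks        0           0
0   Bears        6          18
2   Hawks        8          24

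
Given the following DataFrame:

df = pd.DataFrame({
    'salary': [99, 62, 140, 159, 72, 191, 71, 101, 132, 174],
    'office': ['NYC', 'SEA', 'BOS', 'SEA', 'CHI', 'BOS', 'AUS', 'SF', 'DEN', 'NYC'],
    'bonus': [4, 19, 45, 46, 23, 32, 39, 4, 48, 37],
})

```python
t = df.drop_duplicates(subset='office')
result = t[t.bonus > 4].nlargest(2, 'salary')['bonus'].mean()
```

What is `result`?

46.5

drop duplicate office (keep=first):
   salary office  bonus
0      99    NYC      4
1      62    SEA     19
2     140    BOS     45
4      72    CHI     23
6      71    AUS     39
7     101     SF      4
8     132    DEN     48
filter rows where bonus > 4:
   salary office  bonus
1      62    SEA     19
2     140    BOS     45
4      72    CHI     23
6      71    AUS     39
8     132    DEN     48
take 2 rows with largest salary:
   salary office  bonus
2     140    BOS     45
8     132    DEN     48
Hence 46.5.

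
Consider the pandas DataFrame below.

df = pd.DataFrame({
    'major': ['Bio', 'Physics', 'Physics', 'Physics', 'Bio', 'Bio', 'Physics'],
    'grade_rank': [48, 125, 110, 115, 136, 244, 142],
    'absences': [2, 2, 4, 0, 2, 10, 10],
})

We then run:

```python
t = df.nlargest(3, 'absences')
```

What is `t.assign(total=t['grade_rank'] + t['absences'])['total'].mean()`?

take 3 rows with largest absences:
     major  grade_rank  absences
5      Bio         244        10
6  Physics         142        10
2  Physics         110         4
add column total = t['grade_rank'] + t['absences']:
     major  grade_rank  absences  total
5      Bio         244        10    254
6  Physics         142        10    152
2  Physics         110         4    114
Hence 173.333333333.

173.333333333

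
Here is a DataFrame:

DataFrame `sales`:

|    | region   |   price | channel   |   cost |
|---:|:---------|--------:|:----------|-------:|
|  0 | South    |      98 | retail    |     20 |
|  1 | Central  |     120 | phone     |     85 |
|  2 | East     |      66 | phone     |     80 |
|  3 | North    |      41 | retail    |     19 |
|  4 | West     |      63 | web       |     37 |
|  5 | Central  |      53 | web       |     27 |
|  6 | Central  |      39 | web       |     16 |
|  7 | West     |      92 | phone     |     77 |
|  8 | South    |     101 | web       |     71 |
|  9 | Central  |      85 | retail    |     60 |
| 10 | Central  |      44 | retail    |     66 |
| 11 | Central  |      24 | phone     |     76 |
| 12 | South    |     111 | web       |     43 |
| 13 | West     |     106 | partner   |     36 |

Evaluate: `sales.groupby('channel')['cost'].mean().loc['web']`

38.8

group by channel, mean of cost:
channel
partner    36.00
phone      79.50
retail     41.25
web        38.80
Name: cost, dtype: float64
Hence 38.8.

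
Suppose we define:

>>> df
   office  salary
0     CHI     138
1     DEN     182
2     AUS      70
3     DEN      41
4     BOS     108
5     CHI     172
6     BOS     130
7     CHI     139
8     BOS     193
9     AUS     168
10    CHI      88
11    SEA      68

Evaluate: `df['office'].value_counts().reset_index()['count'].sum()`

12

value_counts of office:
office
CHI    4
BOS    3
DEN    2
AUS    2
SEA    1
Name: count, dtype: int64
reset_index():
  office  count
0    CHI      4
1    BOS      3
2    DEN      2
3    AUS      2
4    SEA      1
Taking the sum of column 'count' gives 12.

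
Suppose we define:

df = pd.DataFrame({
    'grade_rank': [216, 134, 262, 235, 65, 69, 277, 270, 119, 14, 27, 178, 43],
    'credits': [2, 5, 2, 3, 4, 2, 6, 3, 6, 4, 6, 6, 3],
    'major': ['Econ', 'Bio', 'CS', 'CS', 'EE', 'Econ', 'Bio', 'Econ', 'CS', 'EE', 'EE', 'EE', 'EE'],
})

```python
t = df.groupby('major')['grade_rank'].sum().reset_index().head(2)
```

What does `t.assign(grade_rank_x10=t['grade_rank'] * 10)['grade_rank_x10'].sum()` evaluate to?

group by major, sum of grade_rank:
major
Bio     411
CS      616
EE      327
Econ    555
Name: grade_rank, dtype: int64
reset_index():
  major  grade_rank
0   Bio         411
1    CS         616
2    EE         327
3  Econ         555
take first 2 rows:
  major  grade_rank
0   Bio         411
1    CS         616
add column grade_rank_x10 = t['grade_rank'] * 10:
  major  grade_rank  grade_rank_x10
0   Bio         411            4110
1    CS         616            6160
Finally, sum of column 'grade_rank_x10' = 10270.

10270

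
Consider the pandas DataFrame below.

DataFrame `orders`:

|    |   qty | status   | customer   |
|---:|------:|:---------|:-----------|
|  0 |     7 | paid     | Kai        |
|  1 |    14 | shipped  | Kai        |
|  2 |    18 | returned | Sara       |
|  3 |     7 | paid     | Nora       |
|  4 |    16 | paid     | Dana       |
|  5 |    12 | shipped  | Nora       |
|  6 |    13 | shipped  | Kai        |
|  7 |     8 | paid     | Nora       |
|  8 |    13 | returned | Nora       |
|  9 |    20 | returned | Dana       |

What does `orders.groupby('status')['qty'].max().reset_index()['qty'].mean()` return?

group by status, max of qty:
status
paid        16
returned    20
shipped     14
Name: qty, dtype: int64
reset_index():
     status  qty
0      paid   16
1  returned   20
2   shipped   14
The mean of column 'qty' is 16.6666666667.

16.6666666667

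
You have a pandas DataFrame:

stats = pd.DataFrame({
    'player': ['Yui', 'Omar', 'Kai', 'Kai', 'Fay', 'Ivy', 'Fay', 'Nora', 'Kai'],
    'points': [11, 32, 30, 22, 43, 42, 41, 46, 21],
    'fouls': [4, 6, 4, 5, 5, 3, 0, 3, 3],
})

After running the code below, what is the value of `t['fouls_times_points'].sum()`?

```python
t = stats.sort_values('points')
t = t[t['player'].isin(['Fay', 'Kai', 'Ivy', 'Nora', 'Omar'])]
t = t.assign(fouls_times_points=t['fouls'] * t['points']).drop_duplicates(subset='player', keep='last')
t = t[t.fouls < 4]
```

264

sort by points:
  player  points  fouls
0    Yui      11      4
8    Kai      21      3
3    Kai      22      5
2    Kai      30      4
1   Omar      32      6
6    Fay      41      0
5    Ivy      42      3
4    Fay      43      5
7   Nora      46      3
filter rows where player in ['Fay', 'Kai', 'Ivy', 'Nora', 'Omar']:
  player  points  fouls
8    Kai      21      3
3    Kai      22      5
2    Kai      30      4
1   Omar      32      6
6    Fay      41      0
5    Ivy      42      3
4    Fay      43      5
7   Nora      46      3
add column fouls_times_points = t['fouls'] * t['points']:
  player  points  fouls  fouls_times_points
8    Kai      21      3                  63
3    Kai      22      5                 110
2    Kai      30      4                 120
1   Omar      32      6                 192
6    Fay      41      0                   0
5    Ivy      42      3                 126
4    Fay      43      5                 215
7   Nora      46      3                 138
drop duplicate player (keep=last):
  player  points  fouls  fouls_times_points
2    Kai      30      4                 120
1   Omar      32      6                 192
5    Ivy      42      3                 126
4    Fay      43      5                 215
7   Nora      46      3                 138
filter rows where fouls < 4:
  player  points  fouls  fouls_times_points
5    Ivy      42      3                 126
7   Nora      46      3                 138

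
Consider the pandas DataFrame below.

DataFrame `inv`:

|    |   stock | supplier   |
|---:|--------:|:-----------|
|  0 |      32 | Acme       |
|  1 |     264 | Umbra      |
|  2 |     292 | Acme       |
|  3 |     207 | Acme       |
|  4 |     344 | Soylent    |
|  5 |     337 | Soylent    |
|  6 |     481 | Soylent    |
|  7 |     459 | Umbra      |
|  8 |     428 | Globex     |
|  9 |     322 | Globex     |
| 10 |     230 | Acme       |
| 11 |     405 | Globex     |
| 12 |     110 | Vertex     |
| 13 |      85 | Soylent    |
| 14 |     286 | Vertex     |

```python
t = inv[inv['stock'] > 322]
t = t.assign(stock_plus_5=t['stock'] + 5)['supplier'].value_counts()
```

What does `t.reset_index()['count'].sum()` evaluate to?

6

filter rows where stock > 322:
    stock supplier
4     344  Soylent
5     337  Soylent
6     481  Soylent
7     459    Umbra
8     428   Globex
11    405   Globex
add column stock_plus_5 = t['stock'] + 5:
    stock supplier  stock_plus_5
4     344  Soylent           349
5     337  Soylent           342
6     481  Soylent           486
7     459    Umbra           464
8     428   Globex           433
11    405   Globex           410
value_counts of supplier:
supplier
Soylent    3
Globex     2
Umbra      1
Name: count, dtype: int64
reset_index():
  supplier  count
0  Soylent      3
1   Globex      2
2    Umbra      1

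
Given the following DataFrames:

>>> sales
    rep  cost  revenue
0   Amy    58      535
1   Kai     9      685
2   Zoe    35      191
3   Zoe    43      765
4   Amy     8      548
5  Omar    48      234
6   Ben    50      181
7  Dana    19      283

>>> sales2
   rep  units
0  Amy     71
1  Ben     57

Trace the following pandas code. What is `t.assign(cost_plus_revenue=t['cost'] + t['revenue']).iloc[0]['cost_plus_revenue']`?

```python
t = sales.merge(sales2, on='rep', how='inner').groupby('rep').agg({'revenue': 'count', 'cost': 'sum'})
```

68

merge on 'rep' (how='inner') → 3 rows:
   rep  cost  revenue  units
0  Amy    58      535     71
1  Amy     8      548     71
2  Ben    50      181     57
group by rep: count(revenue), sum(cost):
     revenue  cost
rep               
Amy        2    66
Ben        1    50
add column cost_plus_revenue = t['cost'] + t['revenue']:
     revenue  cost  cost_plus_revenue
rep                                  
Amy        2    66                 68
Ben        1    50                 51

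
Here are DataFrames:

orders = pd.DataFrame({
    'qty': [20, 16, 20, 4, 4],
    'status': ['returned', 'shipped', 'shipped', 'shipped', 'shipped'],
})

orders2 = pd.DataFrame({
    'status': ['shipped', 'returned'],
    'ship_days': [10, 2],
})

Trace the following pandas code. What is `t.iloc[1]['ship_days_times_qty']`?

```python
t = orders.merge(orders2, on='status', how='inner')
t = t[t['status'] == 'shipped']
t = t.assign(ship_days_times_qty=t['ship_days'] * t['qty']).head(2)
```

200

merge on 'status' (how='inner') → 5 rows:
   qty    status  ship_days
0   20  returned          2
1   16   shipped         10
2   20   shipped         10
3    4   shipped         10
4    4   shipped         10
filter rows where status == 'shipped':
   qty   status  ship_days
1   16  shipped         10
2   20  shipped         10
3    4  shipped         10
4    4  shipped         10
add column ship_days_times_qty = t['ship_days'] * t['qty']:
   qty   status  ship_days  ship_days_times_qty
1   16  shipped         10                  160
2   20  shipped         10                  200
3    4  shipped         10                   40
4    4  shipped         10                   40
take first 2 rows:
   qty   status  ship_days  ship_days_times_qty
1   16  shipped         10                  160
2   20  shipped         10                  200
Reading off the value at position 1, column 'ship_days_times_qty', we get 200.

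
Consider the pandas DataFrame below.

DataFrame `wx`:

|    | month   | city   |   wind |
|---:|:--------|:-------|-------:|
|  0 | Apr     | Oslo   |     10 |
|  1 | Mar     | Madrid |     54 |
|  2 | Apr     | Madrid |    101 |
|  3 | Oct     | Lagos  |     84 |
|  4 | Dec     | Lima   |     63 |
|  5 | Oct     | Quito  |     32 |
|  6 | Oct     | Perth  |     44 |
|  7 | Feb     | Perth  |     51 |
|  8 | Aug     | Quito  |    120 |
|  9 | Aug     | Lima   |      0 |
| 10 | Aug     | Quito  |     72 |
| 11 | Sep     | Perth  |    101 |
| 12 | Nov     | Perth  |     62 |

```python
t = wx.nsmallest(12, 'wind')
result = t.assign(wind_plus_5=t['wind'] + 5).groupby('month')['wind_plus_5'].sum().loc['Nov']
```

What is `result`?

take 12 rows with smallest wind:
   month    city  wind
9    Aug    Lima     0
0    Apr    Oslo    10
5    Oct   Quito    32
6    Oct   Perth    44
7    Feb   Perth    51
1    Mar  Madrid    54
12   Nov   Perth    62
4    Dec    Lima    63
10   Aug   Quito    72
3    Oct   Lagos    84
2    Apr  Madrid   101
11   Sep   Perth   101
add column wind_plus_5 = t['wind'] + 5:
   month    city  wind  wind_plus_5
9    Aug    Lima     0            5
0    Apr    Oslo    10           15
5    Oct   Quito    32           37
6    Oct   Perth    44           49
7    Feb   Perth    51           56
1    Mar  Madrid    54           59
12   Nov   Perth    62           67
4    Dec    Lima    63           68
10   Aug   Quito    72           77
3    Oct   Lagos    84           89
2    Apr  Madrid   101          106
11   Sep   Perth   101          106
group by month, sum of wind_plus_5:
month
Apr    121
Aug     82
Dec     68
Feb     56
Mar     59
Nov     67
Oct    175
Sep    106
Name: wind_plus_5, dtype: int64
Finally, value at index 'Nov' = 67.

67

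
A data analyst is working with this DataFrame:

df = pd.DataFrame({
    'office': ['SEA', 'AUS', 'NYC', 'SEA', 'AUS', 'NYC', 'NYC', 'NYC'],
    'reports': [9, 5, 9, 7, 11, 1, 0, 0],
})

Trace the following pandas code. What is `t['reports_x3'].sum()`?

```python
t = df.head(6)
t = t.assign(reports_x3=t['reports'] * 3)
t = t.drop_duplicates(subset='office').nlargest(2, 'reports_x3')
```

54

take first 6 rows:
  office  reports
0    SEA        9
1    AUS        5
2    NYC        9
3    SEA        7
4    AUS       11
5    NYC        1
add column reports_x3 = t['reports'] * 3:
  office  reports  reports_x3
0    SEA        9          27
1    AUS        5          15
2    NYC        9          27
3    SEA        7          21
4    AUS       11          33
5    NYC        1           3
drop duplicate office (keep=first):
  office  reports  reports_x3
0    SEA        9          27
1    AUS        5          15
2    NYC        9          27
take 2 rows with largest reports_x3:
  office  reports  reports_x3
0    SEA        9          27
2    NYC        9          27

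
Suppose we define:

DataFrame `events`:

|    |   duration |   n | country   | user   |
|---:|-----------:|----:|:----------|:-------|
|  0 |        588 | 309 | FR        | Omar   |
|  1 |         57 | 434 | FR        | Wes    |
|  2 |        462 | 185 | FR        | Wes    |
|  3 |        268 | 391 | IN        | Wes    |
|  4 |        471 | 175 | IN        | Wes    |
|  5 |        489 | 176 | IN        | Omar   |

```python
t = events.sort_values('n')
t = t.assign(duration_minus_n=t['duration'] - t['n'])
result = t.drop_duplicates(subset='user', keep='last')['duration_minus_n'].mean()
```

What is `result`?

-49.0

sort by n:
   duration    n country  user
4       471  175      IN   Wes
5       489  176      IN  Omar
2       462  185      FR   Wes
0       588  309      FR  Omar
3       268  391      IN   Wes
1        57  434      FR   Wes
add column duration_minus_n = t['duration'] - t['n']:
   duration    n country  user  duration_minus_n
4       471  175      IN   Wes               296
5       489  176      IN  Omar               313
2       462  185      FR   Wes               277
0       588  309      FR  Omar               279
3       268  391      IN   Wes              -123
1        57  434      FR   Wes              -377
drop duplicate user (keep=last):
   duration    n country  user  duration_minus_n
0       588  309      FR  Omar               279
1        57  434      FR   Wes              -377
Taking the mean of column 'duration_minus_n' gives -49.0.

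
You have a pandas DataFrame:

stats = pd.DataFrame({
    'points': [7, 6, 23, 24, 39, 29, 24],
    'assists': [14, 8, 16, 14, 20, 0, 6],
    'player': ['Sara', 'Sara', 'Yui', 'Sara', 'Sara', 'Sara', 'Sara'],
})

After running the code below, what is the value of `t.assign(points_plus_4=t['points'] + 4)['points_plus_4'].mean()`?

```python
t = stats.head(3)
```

take first 3 rows:
   points  assists player
0       7       14   Sara
1       6        8   Sara
2      23       16    Yui
add column points_plus_4 = t['points'] + 4:
   points  assists player  points_plus_4
0       7       14   Sara             11
1       6        8   Sara             10
2      23       16    Yui             27
Taking the mean of column 'points_plus_4' gives 16.0.

16.0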